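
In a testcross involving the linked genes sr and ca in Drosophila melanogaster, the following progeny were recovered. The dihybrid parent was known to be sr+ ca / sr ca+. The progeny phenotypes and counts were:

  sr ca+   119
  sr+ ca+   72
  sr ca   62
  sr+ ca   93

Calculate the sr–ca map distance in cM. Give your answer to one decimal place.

The recombinant classes are sr+ ca+ and sr ca: 72 + 62 = 134.
Recombination frequency = 134/346 = 0.3873 ≈ 38.7%, i.e. 38.7 cM.

38.7 cM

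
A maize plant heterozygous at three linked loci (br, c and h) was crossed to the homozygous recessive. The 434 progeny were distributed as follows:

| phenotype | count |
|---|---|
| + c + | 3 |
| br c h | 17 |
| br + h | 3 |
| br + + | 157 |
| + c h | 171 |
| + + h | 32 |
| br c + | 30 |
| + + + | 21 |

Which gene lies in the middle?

h

The two most frequent reciprocal classes, br + + and + c h, are the parental types, so the F1 was br + + / + c h.
The two rarest classes, br + h and + c +, are the double crossovers. Comparing them with the parentals, only the h allele has switched, so h is the middle locus and the order is br – h – c.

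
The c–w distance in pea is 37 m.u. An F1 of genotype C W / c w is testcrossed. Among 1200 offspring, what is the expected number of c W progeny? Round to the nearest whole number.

A map distance of 37 m.u. corresponds to a recombination frequency of 0.370.
The F1 is C W / c w, so c W is a recombinant gamete class with expected frequency r/2 = 0.370/2 = 0.1850.
Expected number = 0.1850 × 1200 = 222.00 ≈ 222.

222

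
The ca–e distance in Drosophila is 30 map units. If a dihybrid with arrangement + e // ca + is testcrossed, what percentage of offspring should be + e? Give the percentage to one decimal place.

A map distance of 30 map units corresponds to a recombination frequency of 0.300.
The F1 is + e / ca +, so + e is a parental gamete class with expected frequency (1 − r)/2 = 0.700/2 = 0.3500.
That is 0.3500 = 35.0% of the progeny.

35.0%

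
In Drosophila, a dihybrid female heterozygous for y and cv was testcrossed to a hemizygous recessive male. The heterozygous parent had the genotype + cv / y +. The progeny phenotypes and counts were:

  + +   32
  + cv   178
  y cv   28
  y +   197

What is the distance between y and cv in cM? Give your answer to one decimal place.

The recombinant classes are + + and y cv: 32 + 28 = 60.
Recombination frequency = 60/435 = 0.1379 ≈ 13.8%, i.e. 13.8 cM.

13.8 cM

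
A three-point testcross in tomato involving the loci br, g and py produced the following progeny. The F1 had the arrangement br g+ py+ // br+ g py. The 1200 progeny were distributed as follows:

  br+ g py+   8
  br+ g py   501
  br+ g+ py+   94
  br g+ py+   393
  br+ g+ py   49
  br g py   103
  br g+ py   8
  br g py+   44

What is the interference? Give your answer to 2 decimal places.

The two rarest classes, br g+ py and br+ g py+, are the double crossovers. Comparing them with the parentals, only the py allele has switched, so py is the middle locus and the order is g – py – br.
g–py: (93 + 16)/1200 = 0.0908; py–br: (197 + 16)/1200 = 0.1775.
Expected DCO frequency = 0.0908 × 0.1775 ≈ 0.01612; observed = 16/1200 ≈ 0.01333.
Coefficient of coincidence = 0.01333/0.01612 ≈ 0.83; interference = 1 − 0.83 = 0.17.

0.17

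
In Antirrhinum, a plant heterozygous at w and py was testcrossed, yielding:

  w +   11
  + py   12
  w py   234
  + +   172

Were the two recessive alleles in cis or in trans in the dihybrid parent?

cis

The two most frequent classes are + + (172) and w py (234); these are the parental (non-recombinant) types.
So the F1 carried + + on one chromosome and w py on the other — the recessive alleles are on the same chromosome (cis / coupling).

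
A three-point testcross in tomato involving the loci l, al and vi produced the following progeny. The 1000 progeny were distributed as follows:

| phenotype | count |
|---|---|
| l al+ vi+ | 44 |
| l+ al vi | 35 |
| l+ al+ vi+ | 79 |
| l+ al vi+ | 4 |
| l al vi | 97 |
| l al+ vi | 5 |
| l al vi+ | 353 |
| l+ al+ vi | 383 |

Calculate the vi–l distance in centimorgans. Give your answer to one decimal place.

The two most frequent reciprocal classes, l+ al+ vi and l al vi+, are the parental types, so the F1 was l+ al+ vi / l al vi+.
The two rarest classes, l al+ vi and l+ al vi+, are the double crossovers. Comparing them with the parentals, only the l allele has switched, so l is the middle locus and the order is vi – l – al.
Crossovers in the vi–l interval produce the single-crossover classes l+ al+ vi+ and l al vi (79 + 97 = 176) plus the double crossovers (9).
RF(vi–l) = (176 + 9) / 1000 = 185/1000 = 0.1850 → 18.5 centimorgans.

18.5 centimorgans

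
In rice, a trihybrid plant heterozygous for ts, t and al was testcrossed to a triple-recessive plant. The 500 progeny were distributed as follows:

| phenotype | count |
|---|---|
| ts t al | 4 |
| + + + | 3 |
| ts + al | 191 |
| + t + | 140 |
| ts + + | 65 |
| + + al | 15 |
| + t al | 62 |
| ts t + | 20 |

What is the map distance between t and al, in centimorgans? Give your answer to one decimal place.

26.8 centimorgans

The two most frequent reciprocal classes, ts + al and + t +, are the parental types, so the F1 was ts + al / + t +.
The two rarest classes, ts t al and + + +, are the double crossovers. Comparing them with the parentals, only the t allele has switched, so t is the middle locus and the order is ts – t – al.
Crossovers in the t–al interval produce the single-crossover classes ts + + and + t al (65 + 62 = 127) plus the double crossovers (7).
RF(t–al) = (127 + 7) / 500 = 134/500 = 0.2680 → 26.8 centimorgans.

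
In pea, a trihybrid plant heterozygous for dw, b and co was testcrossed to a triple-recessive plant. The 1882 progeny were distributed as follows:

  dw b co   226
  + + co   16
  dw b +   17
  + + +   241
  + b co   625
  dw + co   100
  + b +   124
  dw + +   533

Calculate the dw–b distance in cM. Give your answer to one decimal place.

26.6 cM

The two most frequent reciprocal classes, dw + + and + b co, are the parental types, so the F1 was dw + + / + b co.
The two rarest classes, dw b + and + + co, are the double crossovers. Comparing them with the parentals, only the b allele has switched, so b is the middle locus and the order is co – b – dw.
Crossovers in the b–dw interval produce the single-crossover classes + + + and dw b co (241 + 226 = 467) plus the double crossovers (33).
RF(b–dw) = (467 + 33) / 1882 = 500/1882 = 0.2657 → 26.6 cM.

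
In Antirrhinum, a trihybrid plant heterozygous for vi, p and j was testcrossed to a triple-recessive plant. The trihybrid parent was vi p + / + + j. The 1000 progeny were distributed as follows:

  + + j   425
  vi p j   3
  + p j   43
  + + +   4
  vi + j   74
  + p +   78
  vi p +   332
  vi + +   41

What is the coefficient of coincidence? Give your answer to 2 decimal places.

0.48

The two rarest classes, vi p j and + + +, are the double crossovers. Comparing them with the parentals, only the j allele has switched, so j is the middle locus and the order is vi – j – p.
vi–j: (152 + 7)/1000 = 0.1590; j–p: (84 + 7)/1000 = 0.0910.
Expected DCO frequency = 0.1590 × 0.0910 ≈ 0.01447; observed = 7/1000 ≈ 0.00700.
Coefficient of coincidence = 0.00700/0.01447 ≈ 0.48.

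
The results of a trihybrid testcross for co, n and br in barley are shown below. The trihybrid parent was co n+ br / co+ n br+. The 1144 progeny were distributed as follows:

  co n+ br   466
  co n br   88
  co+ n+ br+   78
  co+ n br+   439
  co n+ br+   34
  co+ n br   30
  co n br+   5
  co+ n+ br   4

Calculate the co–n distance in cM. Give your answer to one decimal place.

The two rarest classes, co+ n+ br and co n br+, are the double crossovers. Comparing them with the parentals, only the co allele has switched, so co is the middle locus and the order is br – co – n.
Crossovers in the co–n interval produce the single-crossover classes co n br and co+ n+ br+ (88 + 78 = 166) plus the double crossovers (9).
RF(co–n) = (166 + 9) / 1144 = 175/1144 = 0.1530 → 15.3 cM.

15.3 cM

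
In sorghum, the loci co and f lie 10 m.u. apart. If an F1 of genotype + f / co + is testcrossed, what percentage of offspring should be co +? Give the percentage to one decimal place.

45.0%

A map distance of 10 m.u. corresponds to a recombination frequency of 0.100.
The F1 is + f / co +, so co + is a parental gamete class with expected frequency (1 − r)/2 = 0.900/2 = 0.4500.
That is 0.4500 = 45.0% of the progeny.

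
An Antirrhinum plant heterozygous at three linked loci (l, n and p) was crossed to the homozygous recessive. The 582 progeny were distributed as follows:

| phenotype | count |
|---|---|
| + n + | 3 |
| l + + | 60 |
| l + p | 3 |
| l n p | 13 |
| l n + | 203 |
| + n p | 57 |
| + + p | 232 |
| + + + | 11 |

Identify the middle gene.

The two most frequent reciprocal classes, l n + and + + p, are the parental types, so the F1 was l n + / + + p.
The two rarest classes, + n + and l + p, are the double crossovers. Comparing them with the parentals, only the l allele has switched, so l is the middle locus and the order is n – l – p.

l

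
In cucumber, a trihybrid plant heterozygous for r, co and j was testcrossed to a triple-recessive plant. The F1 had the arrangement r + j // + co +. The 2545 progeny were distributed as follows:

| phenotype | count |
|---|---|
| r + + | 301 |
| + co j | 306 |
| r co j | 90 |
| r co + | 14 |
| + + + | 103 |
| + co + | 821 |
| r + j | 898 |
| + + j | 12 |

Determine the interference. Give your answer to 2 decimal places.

The two rarest classes, + + j and r co +, are the double crossovers. Comparing them with the parentals, only the r allele has switched, so r is the middle locus and the order is co – r – j.
co–r: (193 + 26)/2545 = 0.0861; r–j: (607 + 26)/2545 = 0.2487.
Expected DCO frequency = 0.0861 × 0.2487 ≈ 0.02141; observed = 26/2545 ≈ 0.01022.
Coefficient of coincidence = 0.01022/0.02141 ≈ 0.48; interference = 1 − 0.48 = 0.52.

0.52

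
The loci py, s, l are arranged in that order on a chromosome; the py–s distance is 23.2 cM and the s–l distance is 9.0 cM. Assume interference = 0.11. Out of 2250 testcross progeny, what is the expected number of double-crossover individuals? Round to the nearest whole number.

42

Map distances give recombination frequencies of 0.232 and 0.090 for the two intervals.
With interference 0.11 (so coincidence = 0.89), expected double-crossover frequency = 0.232 × 0.090 × 0.89 = 0.01858.
Expected number = 0.01858 × 2250 = 41.81 ≈ 42.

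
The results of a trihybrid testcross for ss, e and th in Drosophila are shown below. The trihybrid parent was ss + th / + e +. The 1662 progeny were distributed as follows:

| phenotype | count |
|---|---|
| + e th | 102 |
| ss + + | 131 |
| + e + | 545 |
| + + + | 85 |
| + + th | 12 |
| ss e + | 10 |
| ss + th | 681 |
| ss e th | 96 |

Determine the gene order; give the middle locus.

The two rarest classes, + + th and ss e +, are the double crossovers. Comparing them with the parentals, only the ss allele has switched, so ss is the middle locus and the order is e – ss – th.

ss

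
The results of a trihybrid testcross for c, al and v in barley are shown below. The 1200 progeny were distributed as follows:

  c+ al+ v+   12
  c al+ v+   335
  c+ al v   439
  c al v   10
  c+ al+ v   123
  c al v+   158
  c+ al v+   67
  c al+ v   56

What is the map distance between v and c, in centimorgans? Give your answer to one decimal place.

The two most frequent reciprocal classes, c+ al v and c al+ v+, are the parental types, so the F1 was c+ al v / c al+ v+.
The two rarest classes, c al v and c+ al+ v+, are the double crossovers. Comparing them with the parentals, only the c allele has switched, so c is the middle locus and the order is v – c – al.
Crossovers in the v–c interval produce the single-crossover classes c+ al v+ and c al+ v (67 + 56 = 123) plus the double crossovers (22).
RF(v–c) = (123 + 22) / 1200 = 145/1200 = 0.1208 → 12.1 centimorgans.

12.1 centimorgans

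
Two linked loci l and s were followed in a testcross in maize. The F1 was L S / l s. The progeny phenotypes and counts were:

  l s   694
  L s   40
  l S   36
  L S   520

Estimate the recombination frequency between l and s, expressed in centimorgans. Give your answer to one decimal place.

The recombinant classes are L s and l S: 40 + 36 = 76.
Recombination frequency = 76/1290 = 0.0589 ≈ 5.9%, i.e. 5.9 centimorgans.

5.9 centimorgans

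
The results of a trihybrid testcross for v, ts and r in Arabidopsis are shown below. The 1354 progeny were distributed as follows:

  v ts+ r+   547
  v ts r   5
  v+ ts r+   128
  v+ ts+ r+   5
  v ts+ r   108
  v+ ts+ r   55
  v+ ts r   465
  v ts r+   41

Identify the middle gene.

The two most frequent reciprocal classes, v ts+ r+ and v+ ts r, are the parental types, so the F1 was v ts+ r+ / v+ ts r.
The two rarest classes, v+ ts+ r+ and v ts r, are the double crossovers. Comparing them with the parentals, only the v allele has switched, so v is the middle locus and the order is ts – v – r.

v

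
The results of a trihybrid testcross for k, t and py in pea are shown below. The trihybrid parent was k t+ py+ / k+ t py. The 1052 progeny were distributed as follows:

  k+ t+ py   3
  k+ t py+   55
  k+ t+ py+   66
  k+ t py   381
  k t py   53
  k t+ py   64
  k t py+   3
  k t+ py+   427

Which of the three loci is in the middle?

t

The two rarest classes, k t py+ and k+ t+ py, are the double crossovers. Comparing them with the parentals, only the t allele has switched, so t is the middle locus and the order is py – t – k.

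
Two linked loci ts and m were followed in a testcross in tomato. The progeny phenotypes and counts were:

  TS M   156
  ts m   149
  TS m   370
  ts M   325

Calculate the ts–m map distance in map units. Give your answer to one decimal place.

30.5 map units

The two most frequent classes, TS m (370) and ts M (325), are the parental types, so the F1 was TS m / ts M.
The recombinant classes are TS M and ts m: 156 + 149 = 305.
Recombination frequency = 305/1000 = 0.3050 ≈ 30.5%, i.e. 30.5 map units.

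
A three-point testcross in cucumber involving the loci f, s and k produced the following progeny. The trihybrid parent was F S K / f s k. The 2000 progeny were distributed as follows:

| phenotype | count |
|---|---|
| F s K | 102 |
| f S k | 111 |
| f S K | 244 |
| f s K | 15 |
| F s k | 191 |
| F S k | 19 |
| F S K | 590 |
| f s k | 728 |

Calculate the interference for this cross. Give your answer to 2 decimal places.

The two rarest classes, F S k and f s K, are the double crossovers. Comparing them with the parentals, only the k allele has switched, so k is the middle locus and the order is f – k – s.
f–k: (435 + 34)/2000 = 0.2345; k–s: (213 + 34)/2000 = 0.1235.
Expected DCO frequency = 0.2345 × 0.1235 ≈ 0.02896; observed = 34/2000 ≈ 0.01700.
Coefficient of coincidence = 0.01700/0.02896 ≈ 0.59; interference = 1 − 0.59 = 0.41.

0.41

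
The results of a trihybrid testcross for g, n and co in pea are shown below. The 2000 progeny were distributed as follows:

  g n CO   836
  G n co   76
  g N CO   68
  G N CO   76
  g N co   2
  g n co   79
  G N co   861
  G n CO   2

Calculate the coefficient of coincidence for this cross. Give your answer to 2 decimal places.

The two most frequent reciprocal classes, g n CO and G N co, are the parental types, so the F1 was g n CO / G N co.
The two rarest classes, G n CO and g N co, are the double crossovers. Comparing them with the parentals, only the g allele has switched, so g is the middle locus and the order is co – g – n.
co–g: (155 + 4)/2000 = 0.0795; g–n: (144 + 4)/2000 = 0.0740.
Expected DCO frequency = 0.0795 × 0.0740 ≈ 0.00588; observed = 4/2000 ≈ 0.00200.
Coefficient of coincidence = 0.00200/0.00588 ≈ 0.34.

0.34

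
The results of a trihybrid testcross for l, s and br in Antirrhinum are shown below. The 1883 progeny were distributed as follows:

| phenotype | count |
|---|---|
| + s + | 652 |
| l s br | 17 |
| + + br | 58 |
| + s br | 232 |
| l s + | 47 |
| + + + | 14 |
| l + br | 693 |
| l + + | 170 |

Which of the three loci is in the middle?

s

The two most frequent reciprocal classes, l + br and + s +, are the parental types, so the F1 was l + br / + s +.
The two rarest classes, l s br and + + +, are the double crossovers. Comparing them with the parentals, only the s allele has switched, so s is the middle locus and the order is l – s – br.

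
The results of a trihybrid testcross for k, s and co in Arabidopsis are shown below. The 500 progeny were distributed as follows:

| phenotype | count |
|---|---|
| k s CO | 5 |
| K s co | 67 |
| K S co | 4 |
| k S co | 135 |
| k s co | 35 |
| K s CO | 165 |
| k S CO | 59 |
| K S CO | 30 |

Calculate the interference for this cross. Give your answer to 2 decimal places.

0.55

The two most frequent reciprocal classes, K s CO and k S co, are the parental types, so the F1 was K s CO / k S co.
The two rarest classes, k s CO and K S co, are the double crossovers. Comparing them with the parentals, only the k allele has switched, so k is the middle locus and the order is s – k – co.
s–k: (65 + 9)/500 = 0.1480; k–co: (126 + 9)/500 = 0.2700.
Expected DCO frequency = 0.1480 × 0.2700 ≈ 0.03996; observed = 9/500 ≈ 0.01800.
Coefficient of coincidence = 0.01800/0.03996 ≈ 0.45; interference = 1 − 0.45 = 0.55.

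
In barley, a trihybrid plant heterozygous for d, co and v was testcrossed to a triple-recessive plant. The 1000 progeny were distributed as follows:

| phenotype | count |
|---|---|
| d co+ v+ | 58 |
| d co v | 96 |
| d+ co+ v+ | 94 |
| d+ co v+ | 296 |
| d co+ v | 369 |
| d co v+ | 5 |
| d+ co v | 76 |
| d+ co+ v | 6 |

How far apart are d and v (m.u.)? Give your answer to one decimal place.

The two most frequent reciprocal classes, d co+ v and d+ co v+, are the parental types, so the F1 was d co+ v / d+ co v+.
The two rarest classes, d+ co+ v and d co v+, are the double crossovers. Comparing them with the parentals, only the d allele has switched, so d is the middle locus and the order is co – d – v.
Crossovers in the d–v interval produce the single-crossover classes d co+ v+ and d+ co v (58 + 76 = 134) plus the double crossovers (11).
RF(d–v) = (134 + 11) / 1000 = 145/1000 = 0.1450 → 14.5 m.u.

14.5 m.u.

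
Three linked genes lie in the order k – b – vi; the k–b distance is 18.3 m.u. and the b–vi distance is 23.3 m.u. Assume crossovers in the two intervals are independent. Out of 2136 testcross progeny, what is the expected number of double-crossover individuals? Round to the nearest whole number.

91

Map distances give recombination frequencies of 0.183 and 0.233 for the two intervals.
With no interference, expected double-crossover frequency = 0.183 × 0.233 = 0.04264.
Expected number = 0.04264 × 2136 = 91.08 ≈ 91.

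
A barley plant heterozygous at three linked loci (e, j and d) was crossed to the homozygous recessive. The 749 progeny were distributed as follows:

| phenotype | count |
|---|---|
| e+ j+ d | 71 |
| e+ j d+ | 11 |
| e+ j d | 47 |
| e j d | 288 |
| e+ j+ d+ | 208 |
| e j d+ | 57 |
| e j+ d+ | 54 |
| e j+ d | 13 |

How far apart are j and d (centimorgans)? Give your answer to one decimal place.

The two most frequent reciprocal classes, e+ j+ d+ and e j d, are the parental types, so the F1 was e+ j+ d+ / e j d.
The two rarest classes, e+ j d+ and e j+ d, are the double crossovers. Comparing them with the parentals, only the j allele has switched, so j is the middle locus and the order is d – j – e.
Crossovers in the d–j interval produce the single-crossover classes e+ j+ d and e j d+ (71 + 57 = 128) plus the double crossovers (24).
RF(d–j) = (128 + 24) / 749 = 152/749 = 0.2029 → 20.3 centimorgans.

20.3 centimorgans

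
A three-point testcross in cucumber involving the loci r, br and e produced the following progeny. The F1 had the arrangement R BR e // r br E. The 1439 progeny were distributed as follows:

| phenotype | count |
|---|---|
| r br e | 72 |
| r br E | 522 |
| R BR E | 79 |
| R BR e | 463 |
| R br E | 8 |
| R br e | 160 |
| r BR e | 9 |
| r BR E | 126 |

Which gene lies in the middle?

The two rarest classes, r BR e and R br E, are the double crossovers. Comparing them with the parentals, only the r allele has switched, so r is the middle locus and the order is br – r – e.

r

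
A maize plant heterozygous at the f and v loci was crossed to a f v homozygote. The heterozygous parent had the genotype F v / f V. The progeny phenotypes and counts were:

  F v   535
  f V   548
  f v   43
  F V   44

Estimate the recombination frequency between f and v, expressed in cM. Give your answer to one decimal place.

7.4 cM

The recombinant classes are F V and f v: 44 + 43 = 87.
Recombination frequency = 87/1170 = 0.0744 ≈ 7.4%, i.e. 7.4 cM.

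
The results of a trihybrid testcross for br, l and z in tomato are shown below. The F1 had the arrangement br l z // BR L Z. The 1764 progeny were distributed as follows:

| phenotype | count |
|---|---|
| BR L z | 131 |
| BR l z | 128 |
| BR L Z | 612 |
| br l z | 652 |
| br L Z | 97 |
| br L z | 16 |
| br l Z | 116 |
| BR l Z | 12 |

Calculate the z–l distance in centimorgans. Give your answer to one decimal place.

15.6 centimorgans

The two rarest classes, br L z and BR l Z, are the double crossovers. Comparing them with the parentals, only the l allele has switched, so l is the middle locus and the order is br – l – z.
Crossovers in the l–z interval produce the single-crossover classes br l Z and BR L z (116 + 131 = 247) plus the double crossovers (28).
RF(l–z) = (247 + 28) / 1764 = 275/1764 = 0.1559 → 15.6 centimorgans.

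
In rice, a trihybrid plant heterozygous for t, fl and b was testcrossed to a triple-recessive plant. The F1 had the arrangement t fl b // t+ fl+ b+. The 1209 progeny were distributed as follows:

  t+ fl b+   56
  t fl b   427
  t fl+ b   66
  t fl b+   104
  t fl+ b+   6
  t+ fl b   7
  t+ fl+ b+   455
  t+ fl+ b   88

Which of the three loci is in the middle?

The two rarest classes, t+ fl b and t fl+ b+, are the double crossovers. Comparing them with the parentals, only the t allele has switched, so t is the middle locus and the order is b – t – fl.

t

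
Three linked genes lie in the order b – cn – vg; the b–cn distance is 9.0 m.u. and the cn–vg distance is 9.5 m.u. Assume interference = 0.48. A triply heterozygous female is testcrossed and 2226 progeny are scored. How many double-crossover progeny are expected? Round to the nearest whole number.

10

Map distances give recombination frequencies of 0.090 and 0.095 for the two intervals.
With interference 0.48 (so coincidence = 0.52), expected double-crossover frequency = 0.090 × 0.095 × 0.52 = 0.00445.
Expected number = 0.00445 × 2226 = 9.90 ≈ 10.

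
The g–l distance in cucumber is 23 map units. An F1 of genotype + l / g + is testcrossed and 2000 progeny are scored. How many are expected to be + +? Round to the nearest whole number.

230

A map distance of 23 map units corresponds to a recombination frequency of 0.230.
The F1 is + l / g +, so + + is a recombinant gamete class with expected frequency r/2 = 0.230/2 = 0.1150.
Expected number = 0.1150 × 2000 = 230.00 ≈ 230.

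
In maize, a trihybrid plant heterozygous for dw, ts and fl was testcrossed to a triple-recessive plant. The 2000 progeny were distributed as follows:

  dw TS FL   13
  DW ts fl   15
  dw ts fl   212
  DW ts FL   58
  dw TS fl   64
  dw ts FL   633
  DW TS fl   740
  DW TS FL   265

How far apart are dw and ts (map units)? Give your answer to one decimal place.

The two most frequent reciprocal classes, dw ts FL and DW TS fl, are the parental types, so the F1 was dw ts FL / DW TS fl.
The two rarest classes, dw TS FL and DW ts fl, are the double crossovers. Comparing them with the parentals, only the ts allele has switched, so ts is the middle locus and the order is dw – ts – fl.
Crossovers in the dw–ts interval produce the single-crossover classes DW ts FL and dw TS fl (58 + 64 = 122) plus the double crossovers (28).
RF(dw–ts) = (122 + 28) / 2000 = 150/2000 = 0.0750 → 7.5 map units.

7.5 map units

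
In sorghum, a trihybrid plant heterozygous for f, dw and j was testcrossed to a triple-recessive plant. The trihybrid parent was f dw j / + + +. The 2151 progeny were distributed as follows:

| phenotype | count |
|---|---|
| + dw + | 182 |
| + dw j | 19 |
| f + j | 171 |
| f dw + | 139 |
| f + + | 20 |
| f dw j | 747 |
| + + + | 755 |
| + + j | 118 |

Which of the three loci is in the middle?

f

The two rarest classes, + dw j and f + +, are the double crossovers. Comparing them with the parentals, only the f allele has switched, so f is the middle locus and the order is j – f – dw.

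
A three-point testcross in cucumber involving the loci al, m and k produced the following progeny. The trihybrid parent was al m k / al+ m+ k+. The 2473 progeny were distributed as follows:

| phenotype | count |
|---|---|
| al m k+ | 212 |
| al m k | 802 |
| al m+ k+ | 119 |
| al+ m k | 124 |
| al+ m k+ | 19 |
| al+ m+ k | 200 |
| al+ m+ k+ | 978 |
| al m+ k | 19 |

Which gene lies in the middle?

m

The two rarest classes, al m+ k and al+ m k+, are the double crossovers. Comparing them with the parentals, only the m allele has switched, so m is the middle locus and the order is al – m – k.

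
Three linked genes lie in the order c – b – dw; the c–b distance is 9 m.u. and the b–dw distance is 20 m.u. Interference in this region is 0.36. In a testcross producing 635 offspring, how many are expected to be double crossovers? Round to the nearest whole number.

7

Map distances give recombination frequencies of 0.090 and 0.200 for the two intervals.
With interference 0.36 (so coincidence = 0.64), expected double-crossover frequency = 0.090 × 0.200 × 0.64 = 0.01152.
Expected number = 0.01152 × 635 = 7.32 ≈ 7.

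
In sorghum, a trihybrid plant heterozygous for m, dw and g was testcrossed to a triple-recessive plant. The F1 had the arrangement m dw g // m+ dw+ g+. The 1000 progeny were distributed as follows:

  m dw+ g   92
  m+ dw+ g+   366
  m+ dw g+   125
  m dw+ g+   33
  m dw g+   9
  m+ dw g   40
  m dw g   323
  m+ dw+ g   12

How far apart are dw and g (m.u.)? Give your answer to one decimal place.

23.8 m.u.

The two rarest classes, m dw g+ and m+ dw+ g, are the double crossovers. Comparing them with the parentals, only the g allele has switched, so g is the middle locus and the order is dw – g – m.
Crossovers in the dw–g interval produce the single-crossover classes m dw+ g and m+ dw g+ (92 + 125 = 217) plus the double crossovers (21).
RF(dw–g) = (217 + 21) / 1000 = 238/1000 = 0.2380 → 23.8 m.u.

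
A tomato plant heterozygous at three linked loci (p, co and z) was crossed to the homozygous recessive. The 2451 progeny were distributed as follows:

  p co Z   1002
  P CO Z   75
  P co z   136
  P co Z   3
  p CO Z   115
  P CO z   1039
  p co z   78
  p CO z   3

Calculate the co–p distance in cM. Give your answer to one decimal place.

10.5 cM

The two most frequent reciprocal classes, P CO z and p co Z, are the parental types, so the F1 was P CO z / p co Z.
The two rarest classes, p CO z and P co Z, are the double crossovers. Comparing them with the parentals, only the p allele has switched, so p is the middle locus and the order is co – p – z.
Crossovers in the co–p interval produce the single-crossover classes P co z and p CO Z (136 + 115 = 251) plus the double crossovers (6).
RF(co–p) = (251 + 6) / 2451 = 257/2451 = 0.1049 → 10.5 cM.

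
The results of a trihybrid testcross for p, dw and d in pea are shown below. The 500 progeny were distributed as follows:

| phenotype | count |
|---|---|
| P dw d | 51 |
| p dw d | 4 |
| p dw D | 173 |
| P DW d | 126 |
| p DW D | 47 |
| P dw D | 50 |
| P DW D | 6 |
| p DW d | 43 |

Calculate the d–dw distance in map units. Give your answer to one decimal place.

21.6 map units

The two most frequent reciprocal classes, P DW d and p dw D, are the parental types, so the F1 was P DW d / p dw D.
The two rarest classes, P DW D and p dw d, are the double crossovers. Comparing them with the parentals, only the d allele has switched, so d is the middle locus and the order is dw – d – p.
Crossovers in the dw–d interval produce the single-crossover classes P dw d and p DW D (51 + 47 = 98) plus the double crossovers (10).
RF(dw–d) = (98 + 10) / 500 = 108/500 = 0.2160 → 21.6 map units.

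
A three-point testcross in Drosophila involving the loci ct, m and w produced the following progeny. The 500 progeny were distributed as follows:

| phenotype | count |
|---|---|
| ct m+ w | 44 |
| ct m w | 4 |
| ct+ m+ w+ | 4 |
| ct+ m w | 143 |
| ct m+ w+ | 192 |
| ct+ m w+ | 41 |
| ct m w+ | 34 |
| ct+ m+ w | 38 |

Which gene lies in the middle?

The two most frequent reciprocal classes, ct+ m w and ct m+ w+, are the parental types, so the F1 was ct+ m w / ct m+ w+.
The two rarest classes, ct m w and ct+ m+ w+, are the double crossovers. Comparing them with the parentals, only the ct allele has switched, so ct is the middle locus and the order is w – ct – m.

ct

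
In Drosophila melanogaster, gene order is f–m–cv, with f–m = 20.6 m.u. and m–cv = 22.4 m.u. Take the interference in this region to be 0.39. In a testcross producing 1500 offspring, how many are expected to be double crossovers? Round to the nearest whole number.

Map distances give recombination frequencies of 0.206 and 0.224 for the two intervals.
With interference 0.39 (so coincidence = 0.61), expected double-crossover frequency = 0.206 × 0.224 × 0.61 = 0.02815.
Expected number = 0.02815 × 1500 = 42.22 ≈ 42.

42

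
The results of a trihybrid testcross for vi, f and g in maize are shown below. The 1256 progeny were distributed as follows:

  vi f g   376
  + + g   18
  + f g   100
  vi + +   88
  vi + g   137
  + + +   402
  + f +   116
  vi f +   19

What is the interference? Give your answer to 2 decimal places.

0.29

The two most frequent reciprocal classes, vi f g and + + +, are the parental types, so the F1 was vi f g / + + +.
The two rarest classes, vi f + and + + g, are the double crossovers. Comparing them with the parentals, only the g allele has switched, so g is the middle locus and the order is vi – g – f.
vi–g: (188 + 37)/1256 = 0.1791; g–f: (253 + 37)/1256 = 0.2309.
Expected DCO frequency = 0.1791 × 0.2309 ≈ 0.04135; observed = 37/1256 ≈ 0.02946.
Coefficient of coincidence = 0.02946/0.04135 ≈ 0.71; interference = 1 − 0.71 = 0.29.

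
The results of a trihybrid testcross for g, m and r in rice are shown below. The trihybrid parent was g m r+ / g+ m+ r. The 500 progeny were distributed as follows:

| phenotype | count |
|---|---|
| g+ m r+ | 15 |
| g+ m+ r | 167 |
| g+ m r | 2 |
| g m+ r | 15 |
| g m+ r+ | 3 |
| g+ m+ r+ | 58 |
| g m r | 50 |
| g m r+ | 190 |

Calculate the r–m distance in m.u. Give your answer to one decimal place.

22.6 m.u.

The two rarest classes, g m+ r+ and g+ m r, are the double crossovers. Comparing them with the parentals, only the m allele has switched, so m is the middle locus and the order is r – m – g.
Crossovers in the r–m interval produce the single-crossover classes g m r and g+ m+ r+ (50 + 58 = 108) plus the double crossovers (5).
RF(r–m) = (108 + 5) / 500 = 113/500 = 0.2260 → 22.6 m.u.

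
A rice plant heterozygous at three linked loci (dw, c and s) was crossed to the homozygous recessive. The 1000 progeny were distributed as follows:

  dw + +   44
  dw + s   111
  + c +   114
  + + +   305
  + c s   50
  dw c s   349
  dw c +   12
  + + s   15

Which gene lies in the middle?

The two most frequent reciprocal classes, + + + and dw c s, are the parental types, so the F1 was + + + / dw c s.
The two rarest classes, + + s and dw c +, are the double crossovers. Comparing them with the parentals, only the s allele has switched, so s is the middle locus and the order is c – s – dw.

s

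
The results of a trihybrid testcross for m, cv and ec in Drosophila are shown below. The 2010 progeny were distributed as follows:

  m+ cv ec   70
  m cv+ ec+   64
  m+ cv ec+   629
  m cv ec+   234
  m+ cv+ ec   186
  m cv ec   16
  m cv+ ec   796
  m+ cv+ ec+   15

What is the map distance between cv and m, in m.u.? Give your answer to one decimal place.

The two most frequent reciprocal classes, m+ cv ec+ and m cv+ ec, are the parental types, so the F1 was m+ cv ec+ / m cv+ ec.
The two rarest classes, m+ cv+ ec+ and m cv ec, are the double crossovers. Comparing them with the parentals, only the cv allele has switched, so cv is the middle locus and the order is ec – cv – m.
Crossovers in the cv–m interval produce the single-crossover classes m cv ec+ and m+ cv+ ec (234 + 186 = 420) plus the double crossovers (31).
RF(cv–m) = (420 + 31) / 2010 = 451/2010 = 0.2244 → 22.4 m.u.

22.4 m.u.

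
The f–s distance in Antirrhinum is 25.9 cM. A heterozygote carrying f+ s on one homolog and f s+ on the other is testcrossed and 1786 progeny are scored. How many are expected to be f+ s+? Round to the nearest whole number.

231

A map distance of 25.9 cM corresponds to a recombination frequency of 0.259.
The F1 is f+ s / f s+, so f+ s+ is a recombinant gamete class with expected frequency r/2 = 0.259/2 = 0.1295.
Expected number = 0.1295 × 1786 = 231.29 ≈ 231.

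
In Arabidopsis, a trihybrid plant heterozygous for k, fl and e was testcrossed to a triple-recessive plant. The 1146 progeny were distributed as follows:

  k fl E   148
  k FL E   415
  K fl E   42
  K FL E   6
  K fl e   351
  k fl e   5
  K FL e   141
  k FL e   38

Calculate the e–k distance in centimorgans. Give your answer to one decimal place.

7.9 centimorgans

The two most frequent reciprocal classes, k FL E and K fl e, are the parental types, so the F1 was k FL E / K fl e.
The two rarest classes, K FL E and k fl e, are the double crossovers. Comparing them with the parentals, only the k allele has switched, so k is the middle locus and the order is e – k – fl.
Crossovers in the e–k interval produce the single-crossover classes k FL e and K fl E (38 + 42 = 80) plus the double crossovers (11).
RF(e–k) = (80 + 11) / 1146 = 91/1146 = 0.0794 → 7.9 centimorgans.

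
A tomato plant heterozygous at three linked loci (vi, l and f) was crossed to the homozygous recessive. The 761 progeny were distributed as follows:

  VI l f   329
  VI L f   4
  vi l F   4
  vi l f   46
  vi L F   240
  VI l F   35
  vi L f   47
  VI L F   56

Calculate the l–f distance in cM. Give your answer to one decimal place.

11.8 cM

The two most frequent reciprocal classes, VI l f and vi L F, are the parental types, so the F1 was VI l f / vi L F.
The two rarest classes, VI L f and vi l F, are the double crossovers. Comparing them with the parentals, only the l allele has switched, so l is the middle locus and the order is f – l – vi.
Crossovers in the f–l interval produce the single-crossover classes VI l F and vi L f (35 + 47 = 82) plus the double crossovers (8).
RF(f–l) = (82 + 8) / 761 = 90/761 = 0.1183 → 11.8 cM.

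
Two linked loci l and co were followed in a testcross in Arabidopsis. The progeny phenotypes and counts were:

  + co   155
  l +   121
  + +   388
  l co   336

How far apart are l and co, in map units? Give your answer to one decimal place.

27.6 map units

The two most frequent classes, + + (388) and l co (336), are the parental types, so the F1 was + + / l co.
The recombinant classes are + co and l +: 155 + 121 = 276.
Recombination frequency = 276/1000 = 0.2760 ≈ 27.6%, i.e. 27.6 map units.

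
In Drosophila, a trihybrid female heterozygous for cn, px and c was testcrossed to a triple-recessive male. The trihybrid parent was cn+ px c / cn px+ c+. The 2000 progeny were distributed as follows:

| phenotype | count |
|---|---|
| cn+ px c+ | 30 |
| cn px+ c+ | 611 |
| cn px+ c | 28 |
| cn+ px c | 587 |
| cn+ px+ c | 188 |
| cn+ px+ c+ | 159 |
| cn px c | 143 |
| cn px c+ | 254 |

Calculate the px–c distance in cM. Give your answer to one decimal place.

25.0 cM

The two rarest classes, cn+ px c+ and cn px+ c, are the double crossovers. Comparing them with the parentals, only the c allele has switched, so c is the middle locus and the order is cn – c – px.
Crossovers in the c–px interval produce the single-crossover classes cn+ px+ c and cn px c+ (188 + 254 = 442) plus the double crossovers (58).
RF(c–px) = (442 + 58) / 2000 = 500/2000 = 0.2500 → 25.0 cM.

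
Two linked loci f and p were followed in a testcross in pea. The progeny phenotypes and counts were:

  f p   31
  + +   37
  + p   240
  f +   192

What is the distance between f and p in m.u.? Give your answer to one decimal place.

The two most frequent classes, + p (240) and f + (192), are the parental types, so the F1 was + p / f +.
The recombinant classes are + + and f p: 37 + 31 = 68.
Recombination frequency = 68/500 = 0.1360 ≈ 13.6%, i.e. 13.6 m.u.

13.6 m.u.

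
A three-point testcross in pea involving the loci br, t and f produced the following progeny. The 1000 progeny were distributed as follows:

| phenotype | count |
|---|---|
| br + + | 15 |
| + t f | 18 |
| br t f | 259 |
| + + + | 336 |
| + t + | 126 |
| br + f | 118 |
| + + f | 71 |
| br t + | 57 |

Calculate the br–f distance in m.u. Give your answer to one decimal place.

16.1 m.u.

The two most frequent reciprocal classes, + + + and br t f, are the parental types, so the F1 was + + + / br t f.
The two rarest classes, br + + and + t f, are the double crossovers. Comparing them with the parentals, only the br allele has switched, so br is the middle locus and the order is t – br – f.
Crossovers in the br–f interval produce the single-crossover classes + + f and br t + (71 + 57 = 128) plus the double crossovers (33).
RF(br–f) = (128 + 33) / 1000 = 161/1000 = 0.1610 → 16.1 m.u.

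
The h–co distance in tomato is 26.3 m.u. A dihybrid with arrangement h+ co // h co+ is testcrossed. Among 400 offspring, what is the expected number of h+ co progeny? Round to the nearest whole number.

147

A map distance of 26.3 m.u. corresponds to a recombination frequency of 0.263.
The F1 is h+ co / h co+, so h+ co is a parental gamete class with expected frequency (1 − r)/2 = 0.737/2 = 0.3685.
Expected number = 0.3685 × 400 = 147.40 ≈ 147.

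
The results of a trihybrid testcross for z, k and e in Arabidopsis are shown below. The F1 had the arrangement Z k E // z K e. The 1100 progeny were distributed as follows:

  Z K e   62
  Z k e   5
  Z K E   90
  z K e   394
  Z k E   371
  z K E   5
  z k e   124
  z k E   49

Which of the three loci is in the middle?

e

The two rarest classes, Z k e and z K E, are the double crossovers. Comparing them with the parentals, only the e allele has switched, so e is the middle locus and the order is z – e – k.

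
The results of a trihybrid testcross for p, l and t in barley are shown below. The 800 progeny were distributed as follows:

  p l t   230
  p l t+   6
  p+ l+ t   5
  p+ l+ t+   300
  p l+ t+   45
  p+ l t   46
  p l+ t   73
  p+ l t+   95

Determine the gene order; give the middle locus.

t

The two most frequent reciprocal classes, p+ l+ t+ and p l t, are the parental types, so the F1 was p+ l+ t+ / p l t.
The two rarest classes, p+ l+ t and p l t+, are the double crossovers. Comparing them with the parentals, only the t allele has switched, so t is the middle locus and the order is l – t – p.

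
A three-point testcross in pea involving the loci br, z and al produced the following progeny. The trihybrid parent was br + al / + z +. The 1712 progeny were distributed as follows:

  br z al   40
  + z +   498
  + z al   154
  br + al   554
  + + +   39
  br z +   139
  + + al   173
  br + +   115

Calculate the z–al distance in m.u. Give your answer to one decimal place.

The two rarest classes, br z al and + + +, are the double crossovers. Comparing them with the parentals, only the z allele has switched, so z is the middle locus and the order is al – z – br.
Crossovers in the al–z interval produce the single-crossover classes br + + and + z al (115 + 154 = 269) plus the double crossovers (79).
RF(al–z) = (269 + 79) / 1712 = 348/1712 = 0.2033 → 20.3 m.u.

20.3 m.u.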